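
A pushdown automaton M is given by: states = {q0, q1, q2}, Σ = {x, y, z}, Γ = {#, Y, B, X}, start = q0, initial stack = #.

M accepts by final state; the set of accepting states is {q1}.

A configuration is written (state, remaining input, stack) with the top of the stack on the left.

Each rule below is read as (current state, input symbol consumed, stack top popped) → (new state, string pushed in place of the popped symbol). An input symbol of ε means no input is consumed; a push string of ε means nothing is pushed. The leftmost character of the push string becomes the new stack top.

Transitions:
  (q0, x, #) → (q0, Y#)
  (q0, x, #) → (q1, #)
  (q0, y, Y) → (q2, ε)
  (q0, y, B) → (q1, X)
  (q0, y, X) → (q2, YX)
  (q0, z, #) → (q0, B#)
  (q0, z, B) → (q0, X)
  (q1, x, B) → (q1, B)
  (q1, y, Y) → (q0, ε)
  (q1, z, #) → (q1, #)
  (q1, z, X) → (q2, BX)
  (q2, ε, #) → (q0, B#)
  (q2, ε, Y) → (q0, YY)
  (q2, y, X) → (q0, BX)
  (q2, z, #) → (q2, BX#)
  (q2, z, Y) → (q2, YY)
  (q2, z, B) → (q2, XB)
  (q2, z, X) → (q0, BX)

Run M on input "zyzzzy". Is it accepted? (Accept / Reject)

Accept

One accepting computation: (q0, zyzzzy, #) ⊢ (q0, yzzzy, B#) ⊢ (q1, zzzy, X#) ⊢ (q2, zzy, BX#) ⊢ (q2, zy, XBX#) ⊢ (q0, y, BXBX#) ⊢ (q1, ε, XXBX#)
All input consumed and state q1 ∈ F.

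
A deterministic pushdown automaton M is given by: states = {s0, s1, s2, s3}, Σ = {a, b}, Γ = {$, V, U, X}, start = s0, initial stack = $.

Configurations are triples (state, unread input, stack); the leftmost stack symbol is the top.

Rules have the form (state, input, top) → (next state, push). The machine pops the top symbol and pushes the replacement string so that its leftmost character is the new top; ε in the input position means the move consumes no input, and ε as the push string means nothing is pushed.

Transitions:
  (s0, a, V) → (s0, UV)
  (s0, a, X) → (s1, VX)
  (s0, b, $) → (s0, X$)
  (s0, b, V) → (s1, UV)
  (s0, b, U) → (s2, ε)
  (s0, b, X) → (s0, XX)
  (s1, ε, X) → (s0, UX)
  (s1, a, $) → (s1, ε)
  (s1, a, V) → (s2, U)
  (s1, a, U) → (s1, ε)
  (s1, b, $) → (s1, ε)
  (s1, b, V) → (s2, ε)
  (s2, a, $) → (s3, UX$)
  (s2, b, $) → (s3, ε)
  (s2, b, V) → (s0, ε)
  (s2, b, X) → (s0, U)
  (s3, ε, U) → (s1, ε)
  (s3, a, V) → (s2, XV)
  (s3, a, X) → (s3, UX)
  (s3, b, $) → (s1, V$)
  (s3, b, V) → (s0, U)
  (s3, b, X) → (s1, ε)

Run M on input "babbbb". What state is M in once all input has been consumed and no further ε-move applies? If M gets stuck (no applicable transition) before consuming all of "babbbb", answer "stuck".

s3

(s0, babbbb, $)
  read b, top $: go to s0, push X$ → (s0, abbbb, X$)
  read a, top X: go to s1, push VX → (s1, bbbb, VX$)
  read b, top V: go to s2, push ε → (s2, bbb, X$)
  read b, top X: go to s0, push U → (s0, bb, U$)
  read b, top U: go to s2, push ε → (s2, b, $)
  read b, top $: go to s3, push ε → (s3, ε, ε)
All input consumed; M is in state s3.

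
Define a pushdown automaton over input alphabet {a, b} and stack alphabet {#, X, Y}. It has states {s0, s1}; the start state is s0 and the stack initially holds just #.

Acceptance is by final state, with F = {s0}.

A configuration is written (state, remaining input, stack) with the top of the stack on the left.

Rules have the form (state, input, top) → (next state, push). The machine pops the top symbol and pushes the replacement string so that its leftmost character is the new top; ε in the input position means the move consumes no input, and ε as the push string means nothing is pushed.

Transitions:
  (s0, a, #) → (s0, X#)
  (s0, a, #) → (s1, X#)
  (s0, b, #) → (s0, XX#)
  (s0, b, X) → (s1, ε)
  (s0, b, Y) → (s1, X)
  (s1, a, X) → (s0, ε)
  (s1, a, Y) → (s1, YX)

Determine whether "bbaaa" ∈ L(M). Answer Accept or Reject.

Accept

One accepting computation: (s0, bbaaa, #) ⊢ (s0, baaa, XX#) ⊢ (s1, aaa, X#) ⊢ (s0, aa, #) ⊢ (s1, a, X#) ⊢ (s0, ε, #)
All input consumed and state s0 ∈ F.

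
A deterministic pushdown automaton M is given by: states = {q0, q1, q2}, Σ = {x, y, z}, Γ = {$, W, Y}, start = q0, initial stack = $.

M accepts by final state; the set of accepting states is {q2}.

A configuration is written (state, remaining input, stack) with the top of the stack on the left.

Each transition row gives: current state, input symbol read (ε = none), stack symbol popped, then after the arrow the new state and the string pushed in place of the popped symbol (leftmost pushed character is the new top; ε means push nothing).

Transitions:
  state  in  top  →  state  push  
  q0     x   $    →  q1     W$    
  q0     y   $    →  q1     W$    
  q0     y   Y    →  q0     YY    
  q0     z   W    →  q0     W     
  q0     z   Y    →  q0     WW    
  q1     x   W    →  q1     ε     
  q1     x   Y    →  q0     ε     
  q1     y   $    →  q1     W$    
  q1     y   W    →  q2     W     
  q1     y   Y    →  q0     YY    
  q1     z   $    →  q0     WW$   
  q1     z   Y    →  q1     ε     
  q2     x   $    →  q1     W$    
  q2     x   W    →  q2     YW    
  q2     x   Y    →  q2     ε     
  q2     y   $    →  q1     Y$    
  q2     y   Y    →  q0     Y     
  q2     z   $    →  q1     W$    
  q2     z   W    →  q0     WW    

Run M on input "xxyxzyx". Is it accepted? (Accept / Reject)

Reject

(q0, xxyxzyx, $)
  read x, top $: go to q1, push W$ → (q1, xyxzyx, W$)
  read x, top W: go to q1, push ε → (q1, yxzyx, $)
  read y, top $: go to q1, push W$ → (q1, xzyx, W$)
  read x, top W: go to q1, push ε → (q1, zyx, $)
  read z, top $: go to q0, push WW$ → (q0, yx, WW$)
No transition applies at (q0, yx, WW$); input not fully consumed.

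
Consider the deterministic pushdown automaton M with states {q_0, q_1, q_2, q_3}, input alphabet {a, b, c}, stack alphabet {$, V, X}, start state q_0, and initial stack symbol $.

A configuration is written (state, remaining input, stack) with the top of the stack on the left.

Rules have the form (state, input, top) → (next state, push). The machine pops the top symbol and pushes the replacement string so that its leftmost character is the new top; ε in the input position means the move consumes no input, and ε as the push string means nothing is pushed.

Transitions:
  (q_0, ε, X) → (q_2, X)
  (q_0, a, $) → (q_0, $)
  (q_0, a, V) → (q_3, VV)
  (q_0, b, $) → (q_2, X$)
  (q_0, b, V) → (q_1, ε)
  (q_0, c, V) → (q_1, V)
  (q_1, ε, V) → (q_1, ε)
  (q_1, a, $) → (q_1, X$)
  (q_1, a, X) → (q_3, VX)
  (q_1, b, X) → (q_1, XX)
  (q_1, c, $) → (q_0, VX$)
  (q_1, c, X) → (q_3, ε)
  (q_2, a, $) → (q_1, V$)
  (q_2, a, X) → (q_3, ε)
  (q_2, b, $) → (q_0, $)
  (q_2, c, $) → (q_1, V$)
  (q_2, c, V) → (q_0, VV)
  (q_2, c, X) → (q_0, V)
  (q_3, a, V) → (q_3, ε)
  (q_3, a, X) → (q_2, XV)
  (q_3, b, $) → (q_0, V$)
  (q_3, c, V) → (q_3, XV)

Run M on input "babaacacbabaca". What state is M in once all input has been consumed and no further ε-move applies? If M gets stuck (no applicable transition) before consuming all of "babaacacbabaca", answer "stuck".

(q_0, babaacacbabaca, $)
  read b, top $: go to q_2, push X$ → (q_2, abaacacbabaca, X$)
  read a, top X: go to q_3, push ε → (q_3, baacacbabaca, $)
  read b, top $: go to q_0, push V$ → (q_0, aacacbabaca, V$)
  read a, top V: go to q_3, push VV → (q_3, acacbabaca, VV$)
  read a, top V: go to q_3, push ε → (q_3, cacbabaca, V$)
  read c, top V: go to q_3, push XV → (q_3, acbabaca, XV$)
  read a, top X: go to q_2, push XV → (q_2, cbabaca, XVV$)
  read c, top X: go to q_0, push V → (q_0, babaca, VVV$)
  read b, top V: go to q_1, push ε → (q_1, abaca, VV$)
  ε-move, top V: go to q_1, push ε → (q_1, abaca, V$)
  ε-move, top V: go to q_1, push ε → (q_1, abaca, $)
  read a, top $: go to q_1, push X$ → (q_1, baca, X$)
  read b, top X: go to q_1, push XX → (q_1, aca, XX$)
  read a, top X: go to q_3, push VX → (q_3, ca, VXX$)
  read c, top V: go to q_3, push XV → (q_3, a, XVXX$)
  read a, top X: go to q_2, push XV → (q_2, ε, XVVXX$)
All input consumed; M is in state q_2.

q_2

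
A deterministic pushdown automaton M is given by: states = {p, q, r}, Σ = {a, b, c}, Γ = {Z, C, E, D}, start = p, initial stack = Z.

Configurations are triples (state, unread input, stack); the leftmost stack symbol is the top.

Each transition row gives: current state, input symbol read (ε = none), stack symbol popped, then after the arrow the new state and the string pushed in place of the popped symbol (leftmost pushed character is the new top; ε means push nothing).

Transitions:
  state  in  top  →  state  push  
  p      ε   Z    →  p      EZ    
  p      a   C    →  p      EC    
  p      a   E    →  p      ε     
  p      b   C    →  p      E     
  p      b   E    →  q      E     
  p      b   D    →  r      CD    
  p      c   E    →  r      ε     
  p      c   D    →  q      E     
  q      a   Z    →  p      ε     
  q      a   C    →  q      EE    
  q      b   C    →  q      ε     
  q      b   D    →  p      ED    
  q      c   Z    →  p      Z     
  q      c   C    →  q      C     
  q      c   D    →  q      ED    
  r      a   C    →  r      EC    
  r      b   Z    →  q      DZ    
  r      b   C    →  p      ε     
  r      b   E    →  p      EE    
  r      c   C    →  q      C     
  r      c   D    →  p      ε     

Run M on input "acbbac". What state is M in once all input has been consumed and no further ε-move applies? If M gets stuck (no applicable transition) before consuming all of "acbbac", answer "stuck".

(p, acbbac, Z)
  ε-move, top Z: go to p, push EZ → (p, acbbac, EZ)
  read a, top E: go to p, push ε → (p, cbbac, Z)
  ε-move, top Z: go to p, push EZ → (p, cbbac, EZ)
  read c, top E: go to r, push ε → (r, bbac, Z)
  read b, top Z: go to q, push DZ → (q, bac, DZ)
  read b, top D: go to p, push ED → (p, ac, EDZ)
  read a, top E: go to p, push ε → (p, c, DZ)
  read c, top D: go to q, push E → (q, ε, EZ)
All input consumed; M is in state q.

q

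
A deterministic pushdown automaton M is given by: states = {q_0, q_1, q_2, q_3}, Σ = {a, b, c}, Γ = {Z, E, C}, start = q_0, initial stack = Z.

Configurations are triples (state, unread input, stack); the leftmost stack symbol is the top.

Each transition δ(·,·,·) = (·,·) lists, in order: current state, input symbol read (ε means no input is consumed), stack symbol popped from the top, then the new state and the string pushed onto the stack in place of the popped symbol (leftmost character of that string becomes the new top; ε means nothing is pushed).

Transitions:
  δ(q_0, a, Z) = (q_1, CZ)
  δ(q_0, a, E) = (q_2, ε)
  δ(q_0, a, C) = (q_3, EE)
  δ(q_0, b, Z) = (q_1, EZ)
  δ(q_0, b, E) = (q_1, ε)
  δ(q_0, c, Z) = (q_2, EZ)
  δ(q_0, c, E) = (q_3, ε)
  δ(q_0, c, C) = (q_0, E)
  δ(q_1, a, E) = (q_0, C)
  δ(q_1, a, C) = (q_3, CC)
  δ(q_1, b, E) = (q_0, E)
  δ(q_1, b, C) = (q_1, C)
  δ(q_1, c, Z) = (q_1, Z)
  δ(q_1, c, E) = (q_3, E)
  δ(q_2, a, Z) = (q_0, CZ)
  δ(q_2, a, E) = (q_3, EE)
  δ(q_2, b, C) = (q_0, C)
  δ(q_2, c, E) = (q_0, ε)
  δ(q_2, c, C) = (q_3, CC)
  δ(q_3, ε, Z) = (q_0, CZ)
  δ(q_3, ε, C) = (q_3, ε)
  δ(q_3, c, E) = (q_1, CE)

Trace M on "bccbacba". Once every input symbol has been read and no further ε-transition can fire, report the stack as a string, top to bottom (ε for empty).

(q_0, bccbacba, Z) ⊢ (q_1, ccbacba, EZ) ⊢ (q_3, cbacba, EZ) ⊢ (q_1, bacba, CEZ) ⊢ (q_1, acba, CEZ) ⊢ (q_3, cba, CCEZ) ⊢ (q_3, cba, CEZ) ⊢ (q_3, cba, EZ) ⊢ (q_1, ba, CEZ) ⊢ (q_1, a, CEZ) ⊢ (q_3, ε, CCEZ) ⊢ (q_3, ε, CEZ) ⊢ (q_3, ε, EZ)
All input consumed in state q_3 with stack EZ.

EZ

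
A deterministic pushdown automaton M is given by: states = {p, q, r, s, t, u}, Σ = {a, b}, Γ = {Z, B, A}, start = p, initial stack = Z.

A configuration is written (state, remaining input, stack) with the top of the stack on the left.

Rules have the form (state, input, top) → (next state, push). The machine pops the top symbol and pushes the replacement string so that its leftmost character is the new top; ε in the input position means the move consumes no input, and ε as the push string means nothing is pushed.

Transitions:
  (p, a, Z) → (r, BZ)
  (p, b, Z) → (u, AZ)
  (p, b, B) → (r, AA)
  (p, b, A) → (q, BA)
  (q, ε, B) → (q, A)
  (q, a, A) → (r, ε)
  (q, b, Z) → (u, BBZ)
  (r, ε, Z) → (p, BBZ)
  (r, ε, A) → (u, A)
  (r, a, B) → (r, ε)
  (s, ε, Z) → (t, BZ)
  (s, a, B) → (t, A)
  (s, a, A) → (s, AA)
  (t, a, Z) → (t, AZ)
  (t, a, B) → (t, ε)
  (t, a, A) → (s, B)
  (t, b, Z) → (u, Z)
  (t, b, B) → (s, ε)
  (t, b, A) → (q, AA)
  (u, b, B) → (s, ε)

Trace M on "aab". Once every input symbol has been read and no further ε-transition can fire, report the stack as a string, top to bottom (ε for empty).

(p, aab, Z)
  read a, top Z: go to r, push BZ → (r, ab, BZ)
  read a, top B: go to r, push ε → (r, b, Z)
  ε-move, top Z: go to p, push BBZ → (p, b, BBZ)
  read b, top B: go to r, push AA → (r, ε, AABZ)
  ε-move, top A: go to u, push A → (u, ε, AABZ)
All input consumed in state u with stack AABZ.

AABZ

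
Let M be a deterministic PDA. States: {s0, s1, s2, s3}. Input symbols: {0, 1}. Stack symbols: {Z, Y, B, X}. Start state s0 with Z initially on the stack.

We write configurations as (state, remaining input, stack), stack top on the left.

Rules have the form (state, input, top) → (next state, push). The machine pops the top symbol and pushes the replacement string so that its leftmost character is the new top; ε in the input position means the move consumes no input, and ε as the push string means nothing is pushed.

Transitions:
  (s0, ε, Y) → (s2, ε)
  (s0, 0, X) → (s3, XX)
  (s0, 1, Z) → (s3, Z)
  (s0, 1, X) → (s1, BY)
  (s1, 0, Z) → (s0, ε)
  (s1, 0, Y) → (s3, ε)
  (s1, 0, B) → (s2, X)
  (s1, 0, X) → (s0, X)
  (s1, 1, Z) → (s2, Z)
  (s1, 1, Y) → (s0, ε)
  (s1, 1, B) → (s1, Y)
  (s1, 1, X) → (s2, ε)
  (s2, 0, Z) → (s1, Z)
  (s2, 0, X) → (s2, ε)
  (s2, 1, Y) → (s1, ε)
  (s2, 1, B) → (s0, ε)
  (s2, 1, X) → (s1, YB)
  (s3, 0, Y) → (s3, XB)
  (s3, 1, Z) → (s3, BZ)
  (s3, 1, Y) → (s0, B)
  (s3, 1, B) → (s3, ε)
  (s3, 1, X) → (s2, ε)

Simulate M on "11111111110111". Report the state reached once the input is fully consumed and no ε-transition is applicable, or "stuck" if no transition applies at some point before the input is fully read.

(s0, 11111111110111, Z) ⊢ (s3, 1111111110111, Z) ⊢ (s3, 111111110111, BZ) ⊢ (s3, 11111110111, Z) ⊢ (s3, 1111110111, BZ) ⊢ (s3, 111110111, Z) ⊢ (s3, 11110111, BZ) ⊢ (s3, 1110111, Z) ⊢ (s3, 110111, BZ) ⊢ (s3, 10111, Z) ⊢ (s3, 0111, BZ)
No transition for (s3, 0, top B); M blocks with input 0111 remaining.

stuck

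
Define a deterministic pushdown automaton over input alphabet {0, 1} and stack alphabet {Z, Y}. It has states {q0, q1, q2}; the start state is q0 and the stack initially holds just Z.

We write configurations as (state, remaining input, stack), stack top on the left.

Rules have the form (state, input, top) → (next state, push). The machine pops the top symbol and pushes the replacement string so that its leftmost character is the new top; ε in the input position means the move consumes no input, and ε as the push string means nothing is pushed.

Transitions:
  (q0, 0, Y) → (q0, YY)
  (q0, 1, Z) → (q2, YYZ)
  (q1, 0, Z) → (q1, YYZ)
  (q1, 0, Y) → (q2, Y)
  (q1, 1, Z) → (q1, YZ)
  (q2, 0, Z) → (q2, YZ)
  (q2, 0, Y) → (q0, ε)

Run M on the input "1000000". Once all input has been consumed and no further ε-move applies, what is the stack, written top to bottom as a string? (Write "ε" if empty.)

(q0, 1000000, Z)
  read 1, top Z: go to q2, push YYZ → (q2, 000000, YYZ)
  read 0, top Y: go to q0, push ε → (q0, 00000, YZ)
  read 0, top Y: go to q0, push YY → (q0, 0000, YYZ)
  read 0, top Y: go to q0, push YY → (q0, 000, YYYZ)
  read 0, top Y: go to q0, push YY → (q0, 00, YYYYZ)
  read 0, top Y: go to q0, push YY → (q0, 0, YYYYYZ)
  read 0, top Y: go to q0, push YY → (q0, ε, YYYYYYZ)
All input consumed in state q0 with stack YYYYYYZ.

YYYYYYZ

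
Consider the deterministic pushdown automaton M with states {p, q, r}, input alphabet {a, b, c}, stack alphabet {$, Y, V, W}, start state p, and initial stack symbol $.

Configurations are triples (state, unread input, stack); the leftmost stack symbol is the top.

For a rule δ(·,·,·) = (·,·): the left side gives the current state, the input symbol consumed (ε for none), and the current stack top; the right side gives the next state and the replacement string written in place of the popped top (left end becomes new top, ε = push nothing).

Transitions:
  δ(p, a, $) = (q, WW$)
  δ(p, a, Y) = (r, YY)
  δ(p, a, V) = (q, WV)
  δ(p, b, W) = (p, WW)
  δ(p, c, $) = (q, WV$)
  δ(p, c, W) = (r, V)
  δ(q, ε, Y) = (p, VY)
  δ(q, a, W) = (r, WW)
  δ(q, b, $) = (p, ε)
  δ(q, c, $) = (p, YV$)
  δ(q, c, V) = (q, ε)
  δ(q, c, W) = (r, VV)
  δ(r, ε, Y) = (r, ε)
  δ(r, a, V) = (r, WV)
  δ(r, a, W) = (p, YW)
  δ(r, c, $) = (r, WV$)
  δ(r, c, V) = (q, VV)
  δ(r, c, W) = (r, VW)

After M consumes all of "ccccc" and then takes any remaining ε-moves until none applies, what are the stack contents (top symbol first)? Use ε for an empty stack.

VV$

(p, ccccc, $)
  read c, top $: go to q, push WV$ → (q, cccc, WV$)
  read c, top W: go to r, push VV → (r, ccc, VVV$)
  read c, top V: go to q, push VV → (q, cc, VVVV$)
  read c, top V: go to q, push ε → (q, c, VVV$)
  read c, top V: go to q, push ε → (q, ε, VV$)
All input consumed in state q with stack VV$.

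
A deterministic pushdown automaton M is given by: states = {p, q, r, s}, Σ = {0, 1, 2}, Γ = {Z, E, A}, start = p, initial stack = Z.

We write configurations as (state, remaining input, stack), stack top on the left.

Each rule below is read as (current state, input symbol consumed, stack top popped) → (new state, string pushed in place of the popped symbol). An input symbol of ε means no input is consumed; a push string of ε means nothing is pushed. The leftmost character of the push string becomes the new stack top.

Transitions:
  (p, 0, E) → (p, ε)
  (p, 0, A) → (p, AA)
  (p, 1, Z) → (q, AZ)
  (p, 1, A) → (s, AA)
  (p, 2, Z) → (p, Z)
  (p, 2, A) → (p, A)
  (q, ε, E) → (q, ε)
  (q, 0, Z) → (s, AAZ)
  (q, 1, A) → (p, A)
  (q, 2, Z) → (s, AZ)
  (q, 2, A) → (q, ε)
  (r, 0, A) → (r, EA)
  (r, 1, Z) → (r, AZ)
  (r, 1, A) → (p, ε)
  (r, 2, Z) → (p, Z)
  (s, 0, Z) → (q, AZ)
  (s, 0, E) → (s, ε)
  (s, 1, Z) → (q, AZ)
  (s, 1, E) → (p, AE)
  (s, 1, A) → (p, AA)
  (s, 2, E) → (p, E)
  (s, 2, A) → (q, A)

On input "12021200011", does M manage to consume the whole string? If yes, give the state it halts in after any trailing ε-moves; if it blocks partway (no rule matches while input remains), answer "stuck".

(p, 12021200011, Z) ⊢ (q, 2021200011, AZ) ⊢ (q, 021200011, Z) ⊢ (s, 21200011, AAZ) ⊢ (q, 1200011, AAZ) ⊢ (p, 200011, AAZ) ⊢ (p, 00011, AAZ) ⊢ (p, 0011, AAAZ) ⊢ (p, 011, AAAAZ) ⊢ (p, 11, AAAAAZ) ⊢ (s, 1, AAAAAAZ) ⊢ (p, ε, AAAAAAAZ)
All input consumed; M is in state p.

p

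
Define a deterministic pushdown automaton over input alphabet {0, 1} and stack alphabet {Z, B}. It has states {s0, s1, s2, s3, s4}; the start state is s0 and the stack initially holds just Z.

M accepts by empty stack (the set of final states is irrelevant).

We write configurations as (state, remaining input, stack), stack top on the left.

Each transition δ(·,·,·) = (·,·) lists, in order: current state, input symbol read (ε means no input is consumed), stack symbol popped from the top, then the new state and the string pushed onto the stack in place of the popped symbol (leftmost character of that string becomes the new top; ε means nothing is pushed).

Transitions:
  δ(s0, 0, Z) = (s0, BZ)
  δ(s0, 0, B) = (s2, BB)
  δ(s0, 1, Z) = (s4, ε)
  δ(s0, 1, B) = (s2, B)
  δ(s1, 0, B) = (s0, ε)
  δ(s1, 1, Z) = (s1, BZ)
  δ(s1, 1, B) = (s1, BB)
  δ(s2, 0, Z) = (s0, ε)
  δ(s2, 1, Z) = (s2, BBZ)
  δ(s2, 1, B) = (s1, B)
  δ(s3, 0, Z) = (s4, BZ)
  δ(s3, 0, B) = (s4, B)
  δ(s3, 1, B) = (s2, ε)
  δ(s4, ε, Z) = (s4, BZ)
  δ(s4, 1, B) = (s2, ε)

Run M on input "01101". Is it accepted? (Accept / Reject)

(s0, 01101, Z)
  read 0, top Z: go to s0, push BZ → (s0, 1101, BZ)
  read 1, top B: go to s2, push B → (s2, 101, BZ)
  read 1, top B: go to s1, push B → (s1, 01, BZ)
  read 0, top B: go to s0, push ε → (s0, 1, Z)
  read 1, top Z: go to s4, push ε → (s4, ε, ε)
All input consumed and the stack is empty.

Accept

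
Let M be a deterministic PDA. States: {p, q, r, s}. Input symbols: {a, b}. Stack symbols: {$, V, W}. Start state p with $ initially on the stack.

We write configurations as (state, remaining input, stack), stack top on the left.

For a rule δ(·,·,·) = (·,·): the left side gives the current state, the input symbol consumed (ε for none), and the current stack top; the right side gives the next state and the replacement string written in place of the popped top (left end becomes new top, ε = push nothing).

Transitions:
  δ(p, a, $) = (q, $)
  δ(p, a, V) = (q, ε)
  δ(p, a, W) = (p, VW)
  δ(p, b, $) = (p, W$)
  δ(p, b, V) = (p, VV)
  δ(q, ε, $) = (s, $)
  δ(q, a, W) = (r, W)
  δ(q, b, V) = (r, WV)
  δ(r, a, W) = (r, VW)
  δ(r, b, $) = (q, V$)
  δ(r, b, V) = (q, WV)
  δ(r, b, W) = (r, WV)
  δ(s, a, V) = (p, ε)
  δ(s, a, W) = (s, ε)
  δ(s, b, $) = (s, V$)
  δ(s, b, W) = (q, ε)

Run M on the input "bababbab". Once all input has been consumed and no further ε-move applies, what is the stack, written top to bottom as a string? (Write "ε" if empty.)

WVWVVW$

(p, bababbab, $)
  read b, top $: go to p, push W$ → (p, ababbab, W$)
  read a, top W: go to p, push VW → (p, babbab, VW$)
  read b, top V: go to p, push VV → (p, abbab, VVW$)
  read a, top V: go to q, push ε → (q, bbab, VW$)
  read b, top V: go to r, push WV → (r, bab, WVW$)
  read b, top W: go to r, push WV → (r, ab, WVVW$)
  read a, top W: go to r, push VW → (r, b, VWVVW$)
  read b, top V: go to q, push WV → (q, ε, WVWVVW$)
All input consumed in state q with stack WVWVVW$.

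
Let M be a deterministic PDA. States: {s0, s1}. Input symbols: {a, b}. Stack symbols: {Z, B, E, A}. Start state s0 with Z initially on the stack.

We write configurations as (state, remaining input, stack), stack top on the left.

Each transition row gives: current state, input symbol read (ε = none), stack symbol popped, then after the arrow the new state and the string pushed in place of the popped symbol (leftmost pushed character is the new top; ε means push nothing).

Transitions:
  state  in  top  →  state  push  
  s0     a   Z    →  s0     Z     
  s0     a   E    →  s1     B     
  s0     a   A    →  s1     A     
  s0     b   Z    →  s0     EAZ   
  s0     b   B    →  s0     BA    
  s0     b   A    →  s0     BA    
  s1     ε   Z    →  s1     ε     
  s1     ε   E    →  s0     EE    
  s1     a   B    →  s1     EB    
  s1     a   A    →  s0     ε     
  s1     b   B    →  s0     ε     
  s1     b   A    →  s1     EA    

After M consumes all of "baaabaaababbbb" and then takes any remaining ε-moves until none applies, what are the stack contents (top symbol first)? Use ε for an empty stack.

BAAABAZ

(s0, baaabaaababbbb, Z) ⊢ (s0, aaabaaababbbb, EAZ) ⊢ (s1, aabaaababbbb, BAZ) ⊢ (s1, abaaababbbb, EBAZ) ⊢ (s0, abaaababbbb, EEBAZ) ⊢ (s1, baaababbbb, BEBAZ) ⊢ (s0, aaababbbb, EBAZ) ⊢ (s1, aababbbb, BBAZ) ⊢ (s1, ababbbb, EBBAZ) ⊢ (s0, ababbbb, EEBBAZ) ⊢ (s1, babbbb, BEBBAZ) ⊢ (s0, abbbb, EBBAZ) ⊢ (s1, bbbb, BBBAZ) ⊢ (s0, bbb, BBAZ) ⊢ (s0, bb, BABAZ) ⊢ (s0, b, BAABAZ) ⊢ (s0, ε, BAAABAZ)
All input consumed in state s0 with stack BAAABAZ.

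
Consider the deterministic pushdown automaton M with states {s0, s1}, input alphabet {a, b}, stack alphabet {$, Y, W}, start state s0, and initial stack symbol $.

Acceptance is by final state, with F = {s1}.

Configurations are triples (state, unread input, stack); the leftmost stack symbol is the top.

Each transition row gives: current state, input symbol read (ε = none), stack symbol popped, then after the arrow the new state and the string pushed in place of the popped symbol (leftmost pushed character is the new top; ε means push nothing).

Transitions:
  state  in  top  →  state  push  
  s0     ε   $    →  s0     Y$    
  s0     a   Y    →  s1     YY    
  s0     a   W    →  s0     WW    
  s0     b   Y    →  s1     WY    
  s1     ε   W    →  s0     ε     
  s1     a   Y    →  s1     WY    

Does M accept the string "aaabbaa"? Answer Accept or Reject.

Reject

(s0, aaabbaa, $)
  ε-move, top $: go to s0, push Y$ → (s0, aaabbaa, Y$)
  read a, top Y: go to s1, push YY → (s1, aabbaa, YY$)
  read a, top Y: go to s1, push WY → (s1, abbaa, WYY$)
  ε-move, top W: go to s0, push ε → (s0, abbaa, YY$)
  read a, top Y: go to s1, push YY → (s1, bbaa, YYY$)
No transition applies at (s1, bbaa, YYY$); input not fully consumed.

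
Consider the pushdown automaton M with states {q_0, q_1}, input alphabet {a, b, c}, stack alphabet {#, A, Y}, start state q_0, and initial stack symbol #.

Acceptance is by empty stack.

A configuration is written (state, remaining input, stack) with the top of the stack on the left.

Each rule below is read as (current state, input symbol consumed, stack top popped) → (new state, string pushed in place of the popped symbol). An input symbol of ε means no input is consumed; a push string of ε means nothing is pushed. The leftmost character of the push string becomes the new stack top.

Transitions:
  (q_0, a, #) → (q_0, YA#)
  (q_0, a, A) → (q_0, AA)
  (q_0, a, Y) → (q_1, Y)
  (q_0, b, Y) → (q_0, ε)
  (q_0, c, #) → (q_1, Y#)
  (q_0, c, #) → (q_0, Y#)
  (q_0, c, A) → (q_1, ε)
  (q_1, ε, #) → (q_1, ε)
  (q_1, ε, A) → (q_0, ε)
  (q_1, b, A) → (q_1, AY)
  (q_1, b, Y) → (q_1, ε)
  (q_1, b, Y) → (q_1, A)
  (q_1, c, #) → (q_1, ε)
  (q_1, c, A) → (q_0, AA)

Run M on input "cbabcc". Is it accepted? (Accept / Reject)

Accept

One accepting computation: (q_0, cbabcc, #) ⊢ (q_0, babcc, Y#) ⊢ (q_0, abcc, #) ⊢ (q_0, bcc, YA#) ⊢ (q_0, cc, A#) ⊢ (q_1, c, #) ⊢ (q_1, ε, ε)
All input consumed and the stack is empty.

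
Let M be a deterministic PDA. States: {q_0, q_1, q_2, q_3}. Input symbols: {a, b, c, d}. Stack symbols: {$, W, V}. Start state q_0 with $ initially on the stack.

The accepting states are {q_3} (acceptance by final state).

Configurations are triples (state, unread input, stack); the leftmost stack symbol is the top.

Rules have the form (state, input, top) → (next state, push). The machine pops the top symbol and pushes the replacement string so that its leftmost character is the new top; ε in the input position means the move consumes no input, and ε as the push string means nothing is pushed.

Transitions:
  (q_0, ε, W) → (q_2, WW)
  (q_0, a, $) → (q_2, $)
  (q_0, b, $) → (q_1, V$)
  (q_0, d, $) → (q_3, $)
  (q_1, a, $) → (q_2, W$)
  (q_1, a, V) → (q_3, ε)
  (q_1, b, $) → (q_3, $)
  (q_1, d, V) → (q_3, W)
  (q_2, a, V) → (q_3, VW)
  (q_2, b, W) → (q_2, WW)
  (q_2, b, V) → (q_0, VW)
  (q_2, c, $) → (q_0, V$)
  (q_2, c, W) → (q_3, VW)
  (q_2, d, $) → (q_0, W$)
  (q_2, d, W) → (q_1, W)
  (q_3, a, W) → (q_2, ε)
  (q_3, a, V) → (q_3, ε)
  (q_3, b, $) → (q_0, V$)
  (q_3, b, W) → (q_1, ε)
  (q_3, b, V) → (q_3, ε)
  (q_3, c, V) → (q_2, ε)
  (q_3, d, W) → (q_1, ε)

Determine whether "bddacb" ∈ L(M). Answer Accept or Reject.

(q_0, bddacb, $) ⊢ (q_1, ddacb, V$) ⊢ (q_3, dacb, W$) ⊢ (q_1, acb, $) ⊢ (q_2, cb, W$) ⊢ (q_3, b, VW$) ⊢ (q_3, ε, W$)
All input consumed; state q_3 ∈ F.

Accept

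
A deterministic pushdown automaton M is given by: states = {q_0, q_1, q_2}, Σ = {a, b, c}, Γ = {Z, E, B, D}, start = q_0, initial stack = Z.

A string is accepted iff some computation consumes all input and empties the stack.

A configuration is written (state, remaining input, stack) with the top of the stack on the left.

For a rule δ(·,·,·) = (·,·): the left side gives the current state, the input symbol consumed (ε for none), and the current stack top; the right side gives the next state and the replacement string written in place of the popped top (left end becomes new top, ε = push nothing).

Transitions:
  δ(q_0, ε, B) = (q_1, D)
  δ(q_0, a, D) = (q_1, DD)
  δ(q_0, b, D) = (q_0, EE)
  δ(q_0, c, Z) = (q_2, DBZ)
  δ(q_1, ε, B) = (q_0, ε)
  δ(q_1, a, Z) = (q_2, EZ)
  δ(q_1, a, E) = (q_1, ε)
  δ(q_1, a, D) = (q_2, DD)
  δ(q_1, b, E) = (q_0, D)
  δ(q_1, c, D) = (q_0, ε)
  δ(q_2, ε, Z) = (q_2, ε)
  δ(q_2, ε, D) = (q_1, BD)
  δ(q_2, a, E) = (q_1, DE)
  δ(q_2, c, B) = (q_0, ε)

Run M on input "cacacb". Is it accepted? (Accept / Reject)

Reject

(q_0, cacacb, Z)
  read c, top Z: go to q_2, push DBZ → (q_2, acacb, DBZ)
  ε-move, top D: go to q_1, push BD → (q_1, acacb, BDBZ)
  ε-move, top B: go to q_0, push ε → (q_0, acacb, DBZ)
  read a, top D: go to q_1, push DD → (q_1, cacb, DDBZ)
  read c, top D: go to q_0, push ε → (q_0, acb, DBZ)
  read a, top D: go to q_1, push DD → (q_1, cb, DDBZ)
  read c, top D: go to q_0, push ε → (q_0, b, DBZ)
  read b, top D: go to q_0, push EE → (q_0, ε, EEBZ)
All input consumed; stack is EEBZ, not empty, and no further ε-move applies.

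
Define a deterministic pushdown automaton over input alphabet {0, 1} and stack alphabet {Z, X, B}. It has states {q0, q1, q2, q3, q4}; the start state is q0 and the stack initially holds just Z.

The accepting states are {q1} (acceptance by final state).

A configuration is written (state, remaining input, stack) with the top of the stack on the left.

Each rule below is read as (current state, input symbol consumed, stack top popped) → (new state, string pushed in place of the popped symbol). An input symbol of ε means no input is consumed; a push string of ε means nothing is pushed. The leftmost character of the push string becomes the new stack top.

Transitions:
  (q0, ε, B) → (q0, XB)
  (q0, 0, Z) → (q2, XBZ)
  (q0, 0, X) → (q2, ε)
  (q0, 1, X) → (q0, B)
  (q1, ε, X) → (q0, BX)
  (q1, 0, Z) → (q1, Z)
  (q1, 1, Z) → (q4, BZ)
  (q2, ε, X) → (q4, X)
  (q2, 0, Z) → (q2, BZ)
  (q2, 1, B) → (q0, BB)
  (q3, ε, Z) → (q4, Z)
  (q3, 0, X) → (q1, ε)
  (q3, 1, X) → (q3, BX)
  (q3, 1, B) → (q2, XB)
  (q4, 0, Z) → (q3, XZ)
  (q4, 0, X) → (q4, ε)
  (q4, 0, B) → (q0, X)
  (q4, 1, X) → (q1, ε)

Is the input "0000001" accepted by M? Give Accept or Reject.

(q0, 0000001, Z)
  read 0, top Z: go to q2, push XBZ → (q2, 000001, XBZ)
  ε-move, top X: go to q4, push X → (q4, 000001, XBZ)
  read 0, top X: go to q4, push ε → (q4, 00001, BZ)
  read 0, top B: go to q0, push X → (q0, 0001, XZ)
  read 0, top X: go to q2, push ε → (q2, 001, Z)
  read 0, top Z: go to q2, push BZ → (q2, 01, BZ)
No transition applies at (q2, 01, BZ); input not fully consumed.

Reject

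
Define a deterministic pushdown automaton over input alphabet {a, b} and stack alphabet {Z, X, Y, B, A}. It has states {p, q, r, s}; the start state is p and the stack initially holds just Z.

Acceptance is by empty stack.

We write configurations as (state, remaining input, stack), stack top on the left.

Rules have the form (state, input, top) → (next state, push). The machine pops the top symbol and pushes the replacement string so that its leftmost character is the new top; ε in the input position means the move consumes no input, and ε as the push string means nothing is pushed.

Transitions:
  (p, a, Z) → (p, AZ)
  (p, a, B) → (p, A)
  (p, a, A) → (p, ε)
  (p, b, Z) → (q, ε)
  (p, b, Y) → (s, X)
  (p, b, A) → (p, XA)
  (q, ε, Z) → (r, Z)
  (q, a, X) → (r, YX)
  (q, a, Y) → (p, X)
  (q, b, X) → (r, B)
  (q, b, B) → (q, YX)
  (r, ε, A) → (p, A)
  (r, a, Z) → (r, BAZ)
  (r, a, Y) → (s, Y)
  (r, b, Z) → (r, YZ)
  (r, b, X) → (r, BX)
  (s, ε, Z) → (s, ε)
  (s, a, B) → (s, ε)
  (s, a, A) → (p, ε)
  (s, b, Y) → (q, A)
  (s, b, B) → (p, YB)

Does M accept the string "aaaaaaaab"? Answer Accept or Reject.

(p, aaaaaaaab, Z) ⊢ (p, aaaaaaab, AZ) ⊢ (p, aaaaaab, Z) ⊢ (p, aaaaab, AZ) ⊢ (p, aaaab, Z) ⊢ (p, aaab, AZ) ⊢ (p, aab, Z) ⊢ (p, ab, AZ) ⊢ (p, b, Z) ⊢ (q, ε, ε)
All input consumed and the stack is empty.

Accept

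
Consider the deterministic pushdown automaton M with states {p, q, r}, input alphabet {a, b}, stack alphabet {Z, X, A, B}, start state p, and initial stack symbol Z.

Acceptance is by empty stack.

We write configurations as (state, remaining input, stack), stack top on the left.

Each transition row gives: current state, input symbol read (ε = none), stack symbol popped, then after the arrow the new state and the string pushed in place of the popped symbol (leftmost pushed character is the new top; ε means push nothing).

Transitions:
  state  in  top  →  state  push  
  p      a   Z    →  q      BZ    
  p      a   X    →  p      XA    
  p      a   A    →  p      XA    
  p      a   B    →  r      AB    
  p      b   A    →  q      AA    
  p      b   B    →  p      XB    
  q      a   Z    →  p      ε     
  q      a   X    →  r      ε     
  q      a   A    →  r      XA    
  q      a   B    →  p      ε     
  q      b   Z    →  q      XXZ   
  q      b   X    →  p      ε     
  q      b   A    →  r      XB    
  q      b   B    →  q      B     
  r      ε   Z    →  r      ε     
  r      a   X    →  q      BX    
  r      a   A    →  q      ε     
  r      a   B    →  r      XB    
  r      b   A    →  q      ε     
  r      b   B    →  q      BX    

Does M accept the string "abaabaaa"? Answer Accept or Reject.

(p, abaabaaa, Z)
  read a, top Z: go to q, push BZ → (q, baabaaa, BZ)
  read b, top B: go to q, push B → (q, aabaaa, BZ)
  read a, top B: go to p, push ε → (p, abaaa, Z)
  read a, top Z: go to q, push BZ → (q, baaa, BZ)
  read b, top B: go to q, push B → (q, aaa, BZ)
  read a, top B: go to p, push ε → (p, aa, Z)
  read a, top Z: go to q, push BZ → (q, a, BZ)
  read a, top B: go to p, push ε → (p, ε, Z)
All input consumed; stack is Z, not empty, and no further ε-move applies.

Reject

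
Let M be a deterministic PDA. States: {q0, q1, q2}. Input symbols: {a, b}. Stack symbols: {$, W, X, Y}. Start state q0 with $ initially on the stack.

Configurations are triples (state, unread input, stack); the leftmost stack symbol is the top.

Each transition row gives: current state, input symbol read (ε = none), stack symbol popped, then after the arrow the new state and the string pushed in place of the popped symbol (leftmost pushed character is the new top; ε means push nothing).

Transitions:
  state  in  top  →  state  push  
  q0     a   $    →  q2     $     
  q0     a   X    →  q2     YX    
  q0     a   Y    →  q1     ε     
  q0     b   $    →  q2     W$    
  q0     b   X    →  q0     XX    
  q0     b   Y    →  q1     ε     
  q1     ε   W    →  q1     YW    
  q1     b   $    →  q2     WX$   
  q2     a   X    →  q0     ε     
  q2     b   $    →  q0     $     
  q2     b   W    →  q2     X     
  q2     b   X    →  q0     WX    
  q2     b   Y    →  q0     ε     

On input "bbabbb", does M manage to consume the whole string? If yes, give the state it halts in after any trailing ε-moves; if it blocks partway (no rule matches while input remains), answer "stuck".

q0

(q0, bbabbb, $)
  read b, top $: go to q2, push W$ → (q2, babbb, W$)
  read b, top W: go to q2, push X → (q2, abbb, X$)
  read a, top X: go to q0, push ε → (q0, bbb, $)
  read b, top $: go to q2, push W$ → (q2, bb, W$)
  read b, top W: go to q2, push X → (q2, b, X$)
  read b, top X: go to q0, push WX → (q0, ε, WX$)
All input consumed; M is in state q0.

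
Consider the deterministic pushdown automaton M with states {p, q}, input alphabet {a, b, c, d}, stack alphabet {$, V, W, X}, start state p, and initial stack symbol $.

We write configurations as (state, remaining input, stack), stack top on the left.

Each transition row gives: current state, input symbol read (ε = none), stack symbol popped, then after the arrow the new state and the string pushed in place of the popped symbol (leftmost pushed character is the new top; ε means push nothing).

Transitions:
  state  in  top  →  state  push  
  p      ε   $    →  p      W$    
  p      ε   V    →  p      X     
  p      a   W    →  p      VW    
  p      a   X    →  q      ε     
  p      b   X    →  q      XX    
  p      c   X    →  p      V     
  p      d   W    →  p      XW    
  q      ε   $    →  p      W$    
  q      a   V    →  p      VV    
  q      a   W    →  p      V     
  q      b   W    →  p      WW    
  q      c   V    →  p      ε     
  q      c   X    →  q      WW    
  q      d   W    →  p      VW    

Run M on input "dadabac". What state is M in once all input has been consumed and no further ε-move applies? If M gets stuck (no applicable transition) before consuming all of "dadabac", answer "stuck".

p

(p, dadabac, $)
  ε-move, top $: go to p, push W$ → (p, dadabac, W$)
  read d, top W: go to p, push XW → (p, adabac, XW$)
  read a, top X: go to q, push ε → (q, dabac, W$)
  read d, top W: go to p, push VW → (p, abac, VW$)
  ε-move, top V: go to p, push X → (p, abac, XW$)
  read a, top X: go to q, push ε → (q, bac, W$)
  read b, top W: go to p, push WW → (p, ac, WW$)
  read a, top W: go to p, push VW → (p, c, VWW$)
  ε-move, top V: go to p, push X → (p, c, XWW$)
  read c, top X: go to p, push V → (p, ε, VWW$)
  ε-move, top V: go to p, push X → (p, ε, XWW$)
All input consumed; M is in state p.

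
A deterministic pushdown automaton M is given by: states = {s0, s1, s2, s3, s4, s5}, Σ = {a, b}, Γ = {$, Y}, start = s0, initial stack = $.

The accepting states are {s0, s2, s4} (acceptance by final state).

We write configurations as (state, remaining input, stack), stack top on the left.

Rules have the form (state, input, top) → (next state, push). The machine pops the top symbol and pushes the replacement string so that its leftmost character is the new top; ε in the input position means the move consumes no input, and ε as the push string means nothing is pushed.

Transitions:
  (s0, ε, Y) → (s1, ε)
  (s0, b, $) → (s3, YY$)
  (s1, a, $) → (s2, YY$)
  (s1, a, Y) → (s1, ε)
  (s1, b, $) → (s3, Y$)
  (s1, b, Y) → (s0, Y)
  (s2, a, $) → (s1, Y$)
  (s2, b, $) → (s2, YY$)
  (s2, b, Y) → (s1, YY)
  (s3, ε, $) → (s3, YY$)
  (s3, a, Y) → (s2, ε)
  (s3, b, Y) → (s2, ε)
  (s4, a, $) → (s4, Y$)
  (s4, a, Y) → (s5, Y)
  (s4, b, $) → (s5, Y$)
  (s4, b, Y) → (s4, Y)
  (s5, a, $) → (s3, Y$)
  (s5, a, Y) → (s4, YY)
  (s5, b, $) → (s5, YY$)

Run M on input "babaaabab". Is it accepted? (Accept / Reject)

(s0, babaaabab, $) ⊢ (s3, abaaabab, YY$) ⊢ (s2, baaabab, Y$) ⊢ (s1, aaabab, YY$) ⊢ (s1, aabab, Y$) ⊢ (s1, abab, $) ⊢ (s2, bab, YY$) ⊢ (s1, ab, YYY$) ⊢ (s1, b, YY$) ⊢ (s0, ε, YY$)
All input consumed; state s0 ∈ F.

Accept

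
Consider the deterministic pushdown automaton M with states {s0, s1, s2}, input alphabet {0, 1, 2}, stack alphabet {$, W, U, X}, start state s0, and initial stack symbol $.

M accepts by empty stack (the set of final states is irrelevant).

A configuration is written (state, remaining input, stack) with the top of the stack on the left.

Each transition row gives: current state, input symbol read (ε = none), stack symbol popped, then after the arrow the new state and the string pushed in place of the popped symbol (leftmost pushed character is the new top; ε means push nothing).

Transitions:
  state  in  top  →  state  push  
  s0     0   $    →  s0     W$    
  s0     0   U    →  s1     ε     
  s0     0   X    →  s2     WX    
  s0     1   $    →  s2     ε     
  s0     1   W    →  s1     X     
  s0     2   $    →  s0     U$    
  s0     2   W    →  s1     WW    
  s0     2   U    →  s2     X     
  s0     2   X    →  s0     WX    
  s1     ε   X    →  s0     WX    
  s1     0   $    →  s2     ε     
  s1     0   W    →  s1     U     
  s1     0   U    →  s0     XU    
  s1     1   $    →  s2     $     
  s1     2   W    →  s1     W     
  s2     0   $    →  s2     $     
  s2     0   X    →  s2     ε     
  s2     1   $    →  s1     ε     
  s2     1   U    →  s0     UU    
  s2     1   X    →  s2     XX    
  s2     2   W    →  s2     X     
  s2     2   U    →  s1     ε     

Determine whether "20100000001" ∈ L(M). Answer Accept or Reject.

(s0, 20100000001, $)
  read 2, top $: go to s0, push U$ → (s0, 0100000001, U$)
  read 0, top U: go to s1, push ε → (s1, 100000001, $)
  read 1, top $: go to s2, push $ → (s2, 00000001, $)
  read 0, top $: go to s2, push $ → (s2, 0000001, $)
  read 0, top $: go to s2, push $ → (s2, 000001, $)
  read 0, top $: go to s2, push $ → (s2, 00001, $)
  read 0, top $: go to s2, push $ → (s2, 0001, $)
  read 0, top $: go to s2, push $ → (s2, 001, $)
  read 0, top $: go to s2, push $ → (s2, 01, $)
  read 0, top $: go to s2, push $ → (s2, 1, $)
  read 1, top $: go to s1, push ε → (s1, ε, ε)
All input consumed and the stack is empty.

Accept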